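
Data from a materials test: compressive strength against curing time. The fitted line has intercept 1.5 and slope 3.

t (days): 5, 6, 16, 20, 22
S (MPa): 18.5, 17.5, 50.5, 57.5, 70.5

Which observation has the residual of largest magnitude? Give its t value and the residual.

t=5: Ŝ = 1.5 + 3·5 = 16.5; e = 18.5 − 16.5 = 2
t=6: Ŝ = 1.5 + 3·6 = 19.5; e = 17.5 − 19.5 = -2
t=16: Ŝ = 1.5 + 3·16 = 49.5; e = 50.5 − 49.5 = 1
t=20: Ŝ = 1.5 + 3·20 = 61.5; e = 57.5 − 61.5 = -4
t=22: Ŝ = 1.5 + 3·22 = 67.5; e = 70.5 − 67.5 = 3
Largest |e| is 4 at t = 20, residual -4.

t = 20, e = -4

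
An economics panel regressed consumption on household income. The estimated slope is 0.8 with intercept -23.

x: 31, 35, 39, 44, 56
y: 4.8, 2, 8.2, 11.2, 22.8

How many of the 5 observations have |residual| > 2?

x=31: ŷ = -23 + 0.8·31 = 1.8; r = 4.8 − 1.8 = 3
x=35: ŷ = -23 + 0.8·35 = 5; r = 2 − 5 = -3
x=39: ŷ = -23 + 0.8·39 = 8.2; r = 8.2 − 8.2 = 0
x=44: ŷ = -23 + 0.8·44 = 12.2; r = 11.2 − 12.2 = -1
x=56: ŷ = -23 + 0.8·56 = 21.8; r = 22.8 − 21.8 = 1
|r| > 2: x=31 (|r|=3), x=35 (|r|=3) → 2

2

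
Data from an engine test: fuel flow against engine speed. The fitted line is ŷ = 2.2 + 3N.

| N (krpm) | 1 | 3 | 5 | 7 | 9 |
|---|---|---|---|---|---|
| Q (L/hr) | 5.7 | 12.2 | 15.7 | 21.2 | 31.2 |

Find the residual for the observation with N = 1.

e = 0.5

ŷ = 2.2 + 3·1 = 5.2
e = 5.7 − 5.2 = 0.5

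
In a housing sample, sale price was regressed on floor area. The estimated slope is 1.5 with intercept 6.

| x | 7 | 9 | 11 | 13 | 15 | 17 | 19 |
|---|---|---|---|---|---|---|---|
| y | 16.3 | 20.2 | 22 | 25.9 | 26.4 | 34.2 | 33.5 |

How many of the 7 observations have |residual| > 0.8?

x=7: ŷ = 6 + 1.5·7 = 16.5; e = 16.3 − 16.5 = -0.2
x=9: ŷ = 6 + 1.5·9 = 19.5; e = 20.2 − 19.5 = 0.7
x=11: ŷ = 6 + 1.5·11 = 22.5; e = 22 − 22.5 = -0.5
x=13: ŷ = 6 + 1.5·13 = 25.5; e = 25.9 − 25.5 = 0.4
x=15: ŷ = 6 + 1.5·15 = 28.5; e = 26.4 − 28.5 = -2.1
x=17: ŷ = 6 + 1.5·17 = 31.5; e = 34.2 − 31.5 = 2.7
x=19: ŷ = 6 + 1.5·19 = 34.5; e = 33.5 − 34.5 = -1
|e| > 0.8: x=15 (|e|=2.1), x=17 (|e|=2.7), x=19 (|e|=1) → 3

3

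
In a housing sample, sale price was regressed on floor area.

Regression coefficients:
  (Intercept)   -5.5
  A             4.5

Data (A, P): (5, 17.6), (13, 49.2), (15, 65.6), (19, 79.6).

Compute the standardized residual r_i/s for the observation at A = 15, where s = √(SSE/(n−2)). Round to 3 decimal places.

0.964

A=5: ŷ = -5.5 + 4.5·5 = 17; r = 17.6 − 17 = 0.6
A=13: ŷ = -5.5 + 4.5·13 = 53; r = 49.2 − 53 = -3.8
A=15: ŷ = -5.5 + 4.5·15 = 62; r = 65.6 − 62 = 3.6
A=19: ŷ = -5.5 + 4.5·19 = 80; r = 79.6 − 80 = -0.4
SSE = 0.36 + 14.44 + 12.96 + 0.16 = 27.92
s = √(27.92/2) = 3.73631
r/s = 3.6 / 3.73631 = 0.964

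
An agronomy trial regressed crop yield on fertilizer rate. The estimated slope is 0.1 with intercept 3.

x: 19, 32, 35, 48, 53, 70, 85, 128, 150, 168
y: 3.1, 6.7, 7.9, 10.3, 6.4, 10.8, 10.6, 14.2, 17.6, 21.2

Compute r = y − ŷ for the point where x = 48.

r = 2.5

ŷ = 3 + 0.1·48 = 7.8
r = 10.3 − 7.8 = 2.5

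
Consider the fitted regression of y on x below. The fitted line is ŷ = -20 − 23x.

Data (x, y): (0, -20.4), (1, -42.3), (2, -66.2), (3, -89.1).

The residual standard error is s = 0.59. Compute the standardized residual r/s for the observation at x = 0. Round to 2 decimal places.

ŷ = -20 − 23·0 = -20
r = -20.4 − (-20) = -0.4
r/s = -0.4 / 0.59 = -0.68

-0.68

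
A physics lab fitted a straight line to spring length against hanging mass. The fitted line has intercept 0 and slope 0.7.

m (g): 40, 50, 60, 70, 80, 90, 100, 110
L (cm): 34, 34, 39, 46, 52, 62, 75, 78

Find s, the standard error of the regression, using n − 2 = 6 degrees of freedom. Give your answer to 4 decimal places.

m=40: L̂ = 0.7·40 = 28; e = 34 − 28 = 6
m=50: L̂ = 0.7·50 = 35; e = 34 − 35 = -1
m=60: L̂ = 0.7·60 = 42; e = 39 − 42 = -3
m=70: L̂ = 0.7·70 = 49; e = 46 − 49 = -3
m=80: L̂ = 0.7·80 = 56; e = 52 − 56 = -4
m=90: L̂ = 0.7·90 = 63; e = 62 − 63 = -1
m=100: L̂ = 0.7·100 = 70; e = 75 − 70 = 5
m=110: L̂ = 0.7·110 = 77; e = 78 − 77 = 1
SSE = 36 + 1 + 9 + 9 + 16 + 1 + 25 + 1 = 98
s = √(98/6) = √16.3333 ≈ 4.0415

s = 4.0415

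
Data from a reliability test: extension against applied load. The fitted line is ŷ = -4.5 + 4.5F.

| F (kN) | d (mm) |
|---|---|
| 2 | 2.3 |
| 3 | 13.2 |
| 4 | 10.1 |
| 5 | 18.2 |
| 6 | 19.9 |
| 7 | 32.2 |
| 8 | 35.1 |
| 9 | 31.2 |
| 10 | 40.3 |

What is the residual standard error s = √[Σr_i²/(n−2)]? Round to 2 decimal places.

F=2: ŷ = -4.5 + 4.5·2 = 4.5; r = 2.3 − 4.5 = -2.2
F=3: ŷ = -4.5 + 4.5·3 = 9; r = 13.2 − 9 = 4.2
F=4: ŷ = -4.5 + 4.5·4 = 13.5; r = 10.1 − 13.5 = -3.4
F=5: ŷ = -4.5 + 4.5·5 = 18; r = 18.2 − 18 = 0.2
F=6: ŷ = -4.5 + 4.5·6 = 22.5; r = 19.9 − 22.5 = -2.6
F=7: ŷ = -4.5 + 4.5·7 = 27; r = 32.2 − 27 = 5.2
F=8: ŷ = -4.5 + 4.5·8 = 31.5; r = 35.1 − 31.5 = 3.6
F=9: ŷ = -4.5 + 4.5·9 = 36; r = 31.2 − 36 = -4.8
F=10: ŷ = -4.5 + 4.5·10 = 40.5; r = 40.3 − 40.5 = -0.2
SSE = 4.84 + 17.64 + 11.56 + 0.04 + 6.76 + 27.04 + 12.96 + 23.04 + 0.04 = 103.92
s = √(103.92/7) = √14.8457 ≈ 3.85

s = 3.85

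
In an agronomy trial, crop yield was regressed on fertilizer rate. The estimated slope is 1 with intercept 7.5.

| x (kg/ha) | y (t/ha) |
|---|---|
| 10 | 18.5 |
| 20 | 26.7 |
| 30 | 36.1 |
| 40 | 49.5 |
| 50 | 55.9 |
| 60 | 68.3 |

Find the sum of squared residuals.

x=10: ŷ = 7.5 + 10 = 17.5; r = 18.5 − 17.5 = 1
x=20: ŷ = 7.5 + 20 = 27.5; r = 26.7 − 27.5 = -0.8
x=30: ŷ = 7.5 + 30 = 37.5; r = 36.1 − 37.5 = -1.4
x=40: ŷ = 7.5 + 40 = 47.5; r = 49.5 − 47.5 = 2
x=50: ŷ = 7.5 + 50 = 57.5; r = 55.9 − 57.5 = -1.6
x=60: ŷ = 7.5 + 60 = 67.5; r = 68.3 − 67.5 = 0.8
SSE = 1 + 0.64 + 1.96 + 4 + 2.56 + 0.64 = 10.8

SSE = 10.8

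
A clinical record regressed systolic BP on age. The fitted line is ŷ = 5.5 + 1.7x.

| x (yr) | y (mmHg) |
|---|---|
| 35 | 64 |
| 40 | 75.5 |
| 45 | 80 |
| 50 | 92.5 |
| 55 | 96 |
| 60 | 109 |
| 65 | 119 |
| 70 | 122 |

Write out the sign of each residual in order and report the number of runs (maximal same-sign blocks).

7 runs

x=35: ŷ = 5.5 + 1.7·35 = 65; e = 64 − 65 = -1
x=40: ŷ = 5.5 + 1.7·40 = 73.5; e = 75.5 − 73.5 = 2
x=45: ŷ = 5.5 + 1.7·45 = 82; e = 80 − 82 = -2
x=50: ŷ = 5.5 + 1.7·50 = 90.5; e = 92.5 − 90.5 = 2
x=55: ŷ = 5.5 + 1.7·55 = 99; e = 96 − 99 = -3
x=60: ŷ = 5.5 + 1.7·60 = 107.5; e = 109 − 107.5 = 1.5
x=65: ŷ = 5.5 + 1.7·65 = 116; e = 119 − 116 = 3
x=70: ŷ = 5.5 + 1.7·70 = 124.5; e = 122 − 124.5 = -2.5
Signs: − + − + − + + −
Runs: −×1, +×1, −×1, +×1, −×1, +×2, −×1 → 7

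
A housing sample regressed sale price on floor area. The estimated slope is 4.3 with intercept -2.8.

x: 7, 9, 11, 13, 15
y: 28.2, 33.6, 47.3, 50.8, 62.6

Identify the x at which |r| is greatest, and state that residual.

x=7: ŷ = -2.8 + 4.3·7 = 27.3; r = 28.2 − 27.3 = 0.9
x=9: ŷ = -2.8 + 4.3·9 = 35.9; r = 33.6 − 35.9 = -2.3
x=11: ŷ = -2.8 + 4.3·11 = 44.5; r = 47.3 − 44.5 = 2.8
x=13: ŷ = -2.8 + 4.3·13 = 53.1; r = 50.8 − 53.1 = -2.3
x=15: ŷ = -2.8 + 4.3·15 = 61.7; r = 62.6 − 61.7 = 0.9
Largest |r| is 2.8 at x = 11, residual 2.8.

x = 11, r = 2.8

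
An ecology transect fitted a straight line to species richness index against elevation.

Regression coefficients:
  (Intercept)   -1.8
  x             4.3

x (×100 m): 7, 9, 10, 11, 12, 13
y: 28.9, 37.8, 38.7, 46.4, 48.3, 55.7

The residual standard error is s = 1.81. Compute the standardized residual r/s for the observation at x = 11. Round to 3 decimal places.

0.497

ŷ = -1.8 + 4.3·11 = 45.5
r = 46.4 − 45.5 = 0.9
r/s = 0.9 / 1.81 = 0.497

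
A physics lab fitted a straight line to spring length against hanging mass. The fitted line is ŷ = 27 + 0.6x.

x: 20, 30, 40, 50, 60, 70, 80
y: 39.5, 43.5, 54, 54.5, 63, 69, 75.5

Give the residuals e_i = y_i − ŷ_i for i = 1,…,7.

0.5, -1.5, 3, -2.5, 0, 0, 0.5

x=20: ŷ = 27 + 0.6·20 = 39; e = 39.5 − 39 = 0.5
x=30: ŷ = 27 + 0.6·30 = 45; e = 43.5 − 45 = -1.5
x=40: ŷ = 27 + 0.6·40 = 51; e = 54 − 51 = 3
x=50: ŷ = 27 + 0.6·50 = 57; e = 54.5 − 57 = -2.5
x=60: ŷ = 27 + 0.6·60 = 63; e = 63 − 63 = 0
x=70: ŷ = 27 + 0.6·70 = 69; e = 69 − 69 = 0
x=80: ŷ = 27 + 0.6·80 = 75; e = 75.5 − 75 = 0.5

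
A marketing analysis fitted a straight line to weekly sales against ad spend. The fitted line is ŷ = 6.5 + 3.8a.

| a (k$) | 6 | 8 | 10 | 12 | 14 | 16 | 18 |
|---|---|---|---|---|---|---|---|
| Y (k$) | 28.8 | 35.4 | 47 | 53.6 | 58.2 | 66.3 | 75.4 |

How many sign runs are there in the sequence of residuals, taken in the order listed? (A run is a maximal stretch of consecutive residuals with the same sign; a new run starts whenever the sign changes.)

a=6: ŷ = 6.5 + 3.8·6 = 29.3; r = 28.8 − 29.3 = -0.5
a=8: ŷ = 6.5 + 3.8·8 = 36.9; r = 35.4 − 36.9 = -1.5
a=10: ŷ = 6.5 + 3.8·10 = 44.5; r = 47 − 44.5 = 2.5
a=12: ŷ = 6.5 + 3.8·12 = 52.1; r = 53.6 − 52.1 = 1.5
a=14: ŷ = 6.5 + 3.8·14 = 59.7; r = 58.2 − 59.7 = -1.5
a=16: ŷ = 6.5 + 3.8·16 = 67.3; r = 66.3 − 67.3 = -1
a=18: ŷ = 6.5 + 3.8·18 = 74.9; r = 75.4 − 74.9 = 0.5
Signs: − − + + − − +
Runs: −×2, +×2, −×2, +×1 → 4

4 runs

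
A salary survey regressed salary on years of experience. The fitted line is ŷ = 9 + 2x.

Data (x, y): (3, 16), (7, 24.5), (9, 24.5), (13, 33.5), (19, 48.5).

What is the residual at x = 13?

ŷ = 9 + 2·13 = 35
r = 33.5 − 35 = -1.5

r = -1.5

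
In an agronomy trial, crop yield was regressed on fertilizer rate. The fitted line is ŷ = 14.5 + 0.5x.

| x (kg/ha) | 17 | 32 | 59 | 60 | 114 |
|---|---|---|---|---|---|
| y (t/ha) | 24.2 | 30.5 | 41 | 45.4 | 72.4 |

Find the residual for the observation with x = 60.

r = 0.9

ŷ = 14.5 + 0.5·60 = 44.5
r = 45.4 − 44.5 = 0.9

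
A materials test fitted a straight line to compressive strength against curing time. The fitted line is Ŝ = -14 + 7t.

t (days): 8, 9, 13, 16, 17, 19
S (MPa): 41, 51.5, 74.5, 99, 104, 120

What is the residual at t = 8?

Ŝ = -14 + 7·8 = 42
e = 41 − 42 = -1

e = -1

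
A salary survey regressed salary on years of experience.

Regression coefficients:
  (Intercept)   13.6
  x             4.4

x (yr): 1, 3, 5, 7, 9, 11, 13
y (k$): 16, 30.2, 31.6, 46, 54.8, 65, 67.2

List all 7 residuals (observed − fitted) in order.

x=1: ŷ = 13.6 + 4.4·1 = 18; e = 16 − 18 = -2
x=3: ŷ = 13.6 + 4.4·3 = 26.8; e = 30.2 − 26.8 = 3.4
x=5: ŷ = 13.6 + 4.4·5 = 35.6; e = 31.6 − 35.6 = -4
x=7: ŷ = 13.6 + 4.4·7 = 44.4; e = 46 − 44.4 = 1.6
x=9: ŷ = 13.6 + 4.4·9 = 53.2; e = 54.8 − 53.2 = 1.6
x=11: ŷ = 13.6 + 4.4·11 = 62; e = 65 − 62 = 3
x=13: ŷ = 13.6 + 4.4·13 = 70.8; e = 67.2 − 70.8 = -3.6

-2, 3.4, -4, 1.6, 1.6, 3, -3.6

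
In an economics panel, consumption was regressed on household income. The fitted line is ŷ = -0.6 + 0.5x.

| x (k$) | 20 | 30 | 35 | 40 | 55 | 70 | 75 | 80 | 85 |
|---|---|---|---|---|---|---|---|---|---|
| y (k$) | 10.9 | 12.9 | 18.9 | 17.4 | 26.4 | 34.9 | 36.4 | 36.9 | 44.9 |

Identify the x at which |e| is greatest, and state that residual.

x = 85, e = 3

x=20: ŷ = -0.6 + 0.5·20 = 9.4; e = 10.9 − 9.4 = 1.5
x=30: ŷ = -0.6 + 0.5·30 = 14.4; e = 12.9 − 14.4 = -1.5
x=35: ŷ = -0.6 + 0.5·35 = 16.9; e = 18.9 − 16.9 = 2
x=40: ŷ = -0.6 + 0.5·40 = 19.4; e = 17.4 − 19.4 = -2
x=55: ŷ = -0.6 + 0.5·55 = 26.9; e = 26.4 − 26.9 = -0.5
x=70: ŷ = -0.6 + 0.5·70 = 34.4; e = 34.9 − 34.4 = 0.5
x=75: ŷ = -0.6 + 0.5·75 = 36.9; e = 36.4 − 36.9 = -0.5
x=80: ŷ = -0.6 + 0.5·80 = 39.4; e = 36.9 − 39.4 = -2.5
x=85: ŷ = -0.6 + 0.5·85 = 41.9; e = 44.9 − 41.9 = 3
Largest |e| is 3 at x = 85, residual 3.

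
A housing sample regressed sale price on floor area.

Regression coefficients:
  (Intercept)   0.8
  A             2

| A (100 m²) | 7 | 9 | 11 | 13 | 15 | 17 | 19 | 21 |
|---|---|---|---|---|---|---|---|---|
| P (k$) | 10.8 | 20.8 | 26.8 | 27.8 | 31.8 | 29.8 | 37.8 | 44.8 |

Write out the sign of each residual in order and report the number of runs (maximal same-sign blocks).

A=7: P̂ = 0.8 + 2·7 = 14.8; e = 10.8 − 14.8 = -4
A=9: P̂ = 0.8 + 2·9 = 18.8; e = 20.8 − 18.8 = 2
A=11: P̂ = 0.8 + 2·11 = 22.8; e = 26.8 − 22.8 = 4
A=13: P̂ = 0.8 + 2·13 = 26.8; e = 27.8 − 26.8 = 1
A=15: P̂ = 0.8 + 2·15 = 30.8; e = 31.8 − 30.8 = 1
A=17: P̂ = 0.8 + 2·17 = 34.8; e = 29.8 − 34.8 = -5
A=19: P̂ = 0.8 + 2·19 = 38.8; e = 37.8 − 38.8 = -1
A=21: P̂ = 0.8 + 2·21 = 42.8; e = 44.8 − 42.8 = 2
Signs: − + + + + − − +
Runs: −×1, +×4, −×2, +×1 → 4

4 runs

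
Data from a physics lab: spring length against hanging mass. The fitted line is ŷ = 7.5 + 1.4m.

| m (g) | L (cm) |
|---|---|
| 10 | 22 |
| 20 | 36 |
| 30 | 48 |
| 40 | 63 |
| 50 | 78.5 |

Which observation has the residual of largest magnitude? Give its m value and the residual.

m=10: ŷ = 7.5 + 1.4·10 = 21.5; r = 22 − 21.5 = 0.5
m=20: ŷ = 7.5 + 1.4·20 = 35.5; r = 36 − 35.5 = 0.5
m=30: ŷ = 7.5 + 1.4·30 = 49.5; r = 48 − 49.5 = -1.5
m=40: ŷ = 7.5 + 1.4·40 = 63.5; r = 63 − 63.5 = -0.5
m=50: ŷ = 7.5 + 1.4·50 = 77.5; r = 78.5 − 77.5 = 1
Largest |r| is 1.5 at m = 30, residual -1.5.

m = 30, r = -1.5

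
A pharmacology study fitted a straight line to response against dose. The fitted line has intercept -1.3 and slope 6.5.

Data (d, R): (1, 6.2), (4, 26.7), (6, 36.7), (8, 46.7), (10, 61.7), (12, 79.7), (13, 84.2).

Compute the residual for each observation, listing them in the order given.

1, 2, -1, -4, -2, 3, 1

d=1: R̂ = -1.3 + 6.5·1 = 5.2; e = 6.2 − 5.2 = 1
d=4: R̂ = -1.3 + 6.5·4 = 24.7; e = 26.7 − 24.7 = 2
d=6: R̂ = -1.3 + 6.5·6 = 37.7; e = 36.7 − 37.7 = -1
d=8: R̂ = -1.3 + 6.5·8 = 50.7; e = 46.7 − 50.7 = -4
d=10: R̂ = -1.3 + 6.5·10 = 63.7; e = 61.7 − 63.7 = -2
d=12: R̂ = -1.3 + 6.5·12 = 76.7; e = 79.7 − 76.7 = 3
d=13: R̂ = -1.3 + 6.5·13 = 83.2; e = 84.2 − 83.2 = 1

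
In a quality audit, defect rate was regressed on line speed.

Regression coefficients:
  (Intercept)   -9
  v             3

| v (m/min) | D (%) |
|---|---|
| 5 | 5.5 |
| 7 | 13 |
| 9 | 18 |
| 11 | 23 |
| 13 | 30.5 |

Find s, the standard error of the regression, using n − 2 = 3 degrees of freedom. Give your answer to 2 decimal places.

v=5: D̂ = -9 + 3·5 = 6; e = 5.5 − 6 = -0.5
v=7: D̂ = -9 + 3·7 = 12; e = 13 − 12 = 1
v=9: D̂ = -9 + 3·9 = 18; e = 18 − 18 = 0
v=11: D̂ = -9 + 3·11 = 24; e = 23 − 24 = -1
v=13: D̂ = -9 + 3·13 = 30; e = 30.5 − 30 = 0.5
SSE = 0.25 + 1 + 0 + 1 + 0.25 = 2.5
s = √(2.5/3) = √0.833333 ≈ 0.91

s = 0.91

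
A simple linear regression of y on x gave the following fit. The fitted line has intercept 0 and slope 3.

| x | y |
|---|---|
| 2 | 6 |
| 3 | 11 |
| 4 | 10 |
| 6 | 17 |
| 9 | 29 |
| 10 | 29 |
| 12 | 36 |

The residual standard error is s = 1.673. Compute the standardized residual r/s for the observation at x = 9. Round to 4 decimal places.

ŷ = 3·9 = 27
r = 29 − 27 = 2
r/s = 2 / 1.673 = 1.1955

1.1955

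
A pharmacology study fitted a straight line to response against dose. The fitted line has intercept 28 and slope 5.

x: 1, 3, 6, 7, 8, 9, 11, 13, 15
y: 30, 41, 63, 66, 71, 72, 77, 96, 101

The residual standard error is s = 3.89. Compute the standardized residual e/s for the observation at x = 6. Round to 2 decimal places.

1.29

ŷ = 28 + 5·6 = 58
e = 63 − 58 = 5
e/s = 5 / 3.89 = 1.29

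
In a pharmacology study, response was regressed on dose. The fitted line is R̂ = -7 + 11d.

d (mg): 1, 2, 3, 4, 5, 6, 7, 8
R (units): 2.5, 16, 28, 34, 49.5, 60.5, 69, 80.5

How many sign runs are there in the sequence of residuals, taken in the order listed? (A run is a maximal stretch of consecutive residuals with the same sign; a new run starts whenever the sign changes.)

d=1: R̂ = -7 + 11·1 = 4; e = 2.5 − 4 = -1.5
d=2: R̂ = -7 + 11·2 = 15; e = 16 − 15 = 1
d=3: R̂ = -7 + 11·3 = 26; e = 28 − 26 = 2
d=4: R̂ = -7 + 11·4 = 37; e = 34 − 37 = -3
d=5: R̂ = -7 + 11·5 = 48; e = 49.5 − 48 = 1.5
d=6: R̂ = -7 + 11·6 = 59; e = 60.5 − 59 = 1.5
d=7: R̂ = -7 + 11·7 = 70; e = 69 − 70 = -1
d=8: R̂ = -7 + 11·8 = 81; e = 80.5 − 81 = -0.5
Signs: − + + − + + − −
Runs: −×1, +×2, −×1, +×2, −×2 → 5

5 runs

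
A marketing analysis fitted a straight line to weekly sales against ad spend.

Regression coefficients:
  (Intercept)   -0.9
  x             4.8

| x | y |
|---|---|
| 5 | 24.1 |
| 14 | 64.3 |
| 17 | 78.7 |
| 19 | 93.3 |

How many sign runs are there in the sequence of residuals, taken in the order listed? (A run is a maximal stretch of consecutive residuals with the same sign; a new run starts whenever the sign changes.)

3 runs

x=5: ŷ = -0.9 + 4.8·5 = 23.1; r = 24.1 − 23.1 = 1
x=14: ŷ = -0.9 + 4.8·14 = 66.3; r = 64.3 − 66.3 = -2
x=17: ŷ = -0.9 + 4.8·17 = 80.7; r = 78.7 − 80.7 = -2
x=19: ŷ = -0.9 + 4.8·19 = 90.3; r = 93.3 − 90.3 = 3
Signs: + − − +
Runs: +×1, −×2, +×1 → 3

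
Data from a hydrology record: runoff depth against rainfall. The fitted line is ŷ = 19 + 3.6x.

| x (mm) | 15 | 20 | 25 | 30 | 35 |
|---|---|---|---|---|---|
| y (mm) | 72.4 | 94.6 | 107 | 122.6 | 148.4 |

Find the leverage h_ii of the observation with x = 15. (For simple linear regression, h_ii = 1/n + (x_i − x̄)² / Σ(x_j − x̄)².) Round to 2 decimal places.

h = 0.60

x̄ = (15 + 20 + 25 + 30 + 35)/5 = 25
Σ(x − x̄)² = 100 + 25 + 0 + 25 + 100 = 250
h = 1/5 + (-10)²/250 = 0.2 + 0.4 = 0.60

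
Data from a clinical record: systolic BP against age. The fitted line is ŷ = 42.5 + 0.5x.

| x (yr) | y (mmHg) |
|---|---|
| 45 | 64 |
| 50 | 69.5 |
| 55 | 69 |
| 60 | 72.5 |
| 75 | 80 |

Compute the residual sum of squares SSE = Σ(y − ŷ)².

SSE = 6

x=45: ŷ = 42.5 + 0.5·45 = 65; e = 64 − 65 = -1
x=50: ŷ = 42.5 + 0.5·50 = 67.5; e = 69.5 − 67.5 = 2
x=55: ŷ = 42.5 + 0.5·55 = 70; e = 69 − 70 = -1
x=60: ŷ = 42.5 + 0.5·60 = 72.5; e = 72.5 − 72.5 = 0
x=75: ŷ = 42.5 + 0.5·75 = 80; e = 80 − 80 = 0
SSE = 1 + 4 + 1 + 0 + 0 = 6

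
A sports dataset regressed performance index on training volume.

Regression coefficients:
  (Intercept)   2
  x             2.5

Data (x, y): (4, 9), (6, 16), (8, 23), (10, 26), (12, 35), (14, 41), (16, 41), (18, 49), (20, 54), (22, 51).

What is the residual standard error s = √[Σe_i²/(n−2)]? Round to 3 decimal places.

x=4: ŷ = 2 + 2.5·4 = 12; e = 9 − 12 = -3
x=6: ŷ = 2 + 2.5·6 = 17; e = 16 − 17 = -1
x=8: ŷ = 2 + 2.5·8 = 22; e = 23 − 22 = 1
x=10: ŷ = 2 + 2.5·10 = 27; e = 26 − 27 = -1
x=12: ŷ = 2 + 2.5·12 = 32; e = 35 − 32 = 3
x=14: ŷ = 2 + 2.5·14 = 37; e = 41 − 37 = 4
x=16: ŷ = 2 + 2.5·16 = 42; e = 41 − 42 = -1
x=18: ŷ = 2 + 2.5·18 = 47; e = 49 − 47 = 2
x=20: ŷ = 2 + 2.5·20 = 52; e = 54 − 52 = 2
x=22: ŷ = 2 + 2.5·22 = 57; e = 51 − 57 = -6
SSE = 9 + 1 + 1 + 1 + 9 + 16 + 1 + 4 + 4 + 36 = 82
s = √(82/8) = √10.25 ≈ 3.202

s = 3.202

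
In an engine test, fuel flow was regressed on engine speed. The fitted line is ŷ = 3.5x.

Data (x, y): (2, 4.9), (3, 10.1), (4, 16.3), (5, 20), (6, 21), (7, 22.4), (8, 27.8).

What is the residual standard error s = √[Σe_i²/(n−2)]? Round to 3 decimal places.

s = 2.028

x=2: ŷ = 3.5·2 = 7; e = 4.9 − 7 = -2.1
x=3: ŷ = 3.5·3 = 10.5; e = 10.1 − 10.5 = -0.4
x=4: ŷ = 3.5·4 = 14; e = 16.3 − 14 = 2.3
x=5: ŷ = 3.5·5 = 17.5; e = 20 − 17.5 = 2.5
x=6: ŷ = 3.5·6 = 21; e = 21 − 21 = 0
x=7: ŷ = 3.5·7 = 24.5; e = 22.4 − 24.5 = -2.1
x=8: ŷ = 3.5·8 = 28; e = 27.8 − 28 = -0.2
SSE = 4.41 + 0.16 + 5.29 + 6.25 + 0 + 4.41 + 0.04 = 20.56
s = √(20.56/5) = √4.112 ≈ 2.028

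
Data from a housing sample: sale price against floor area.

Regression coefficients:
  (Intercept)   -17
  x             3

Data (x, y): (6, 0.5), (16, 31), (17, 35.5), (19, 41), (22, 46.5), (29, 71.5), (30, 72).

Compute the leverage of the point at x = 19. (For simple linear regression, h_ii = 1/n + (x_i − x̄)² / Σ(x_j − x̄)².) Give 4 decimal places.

h = 0.1447

x̄ = (6 + 16 + 17 + 19 + 22 + 29 + 30)/7 = 19.8571
Σ(x − x̄)² = 192.02 + 14.8776 + 8.16327 + 0.734694 + 4.59184 + 83.5918 + 102.878 = 406.857
h = 1/7 + (-0.857143)²/406.857 = 0.142857 + 0.00180578 = 0.1447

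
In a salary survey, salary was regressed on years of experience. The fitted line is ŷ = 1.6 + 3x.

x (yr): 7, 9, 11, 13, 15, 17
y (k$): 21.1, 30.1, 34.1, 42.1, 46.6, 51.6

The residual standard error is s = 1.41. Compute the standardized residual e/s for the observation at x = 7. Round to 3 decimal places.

-1.064

ŷ = 1.6 + 3·7 = 22.6
e = 21.1 − 22.6 = -1.5
e/s = -1.5 / 1.41 = -1.064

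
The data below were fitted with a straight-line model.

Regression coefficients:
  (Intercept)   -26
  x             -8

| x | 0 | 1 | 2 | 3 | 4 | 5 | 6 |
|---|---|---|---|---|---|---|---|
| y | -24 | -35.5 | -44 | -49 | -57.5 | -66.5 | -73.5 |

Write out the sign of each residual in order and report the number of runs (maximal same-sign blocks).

5 runs

x=0: ŷ = -26 − 8·0 = -26; e = -24 − (-26) = 2
x=1: ŷ = -26 − 8·1 = -34; e = -35.5 − (-34) = -1.5
x=2: ŷ = -26 − 8·2 = -42; e = -44 − (-42) = -2
x=3: ŷ = -26 − 8·3 = -50; e = -49 − (-50) = 1
x=4: ŷ = -26 − 8·4 = -58; e = -57.5 − (-58) = 0.5
x=5: ŷ = -26 − 8·5 = -66; e = -66.5 − (-66) = -0.5
x=6: ŷ = -26 − 8·6 = -74; e = -73.5 − (-74) = 0.5
Signs: + − − + + − +
Runs: +×1, −×2, +×2, −×1, +×1 → 5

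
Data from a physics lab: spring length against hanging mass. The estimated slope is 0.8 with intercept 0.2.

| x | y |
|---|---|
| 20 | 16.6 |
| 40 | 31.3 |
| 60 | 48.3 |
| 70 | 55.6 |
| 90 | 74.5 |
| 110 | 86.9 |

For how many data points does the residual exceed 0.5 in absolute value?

4

x=20: ŷ = 0.2 + 0.8·20 = 16.2; e = 16.6 − 16.2 = 0.4
x=40: ŷ = 0.2 + 0.8·40 = 32.2; e = 31.3 − 32.2 = -0.9
x=60: ŷ = 0.2 + 0.8·60 = 48.2; e = 48.3 − 48.2 = 0.1
x=70: ŷ = 0.2 + 0.8·70 = 56.2; e = 55.6 − 56.2 = -0.6
x=90: ŷ = 0.2 + 0.8·90 = 72.2; e = 74.5 − 72.2 = 2.3
x=110: ŷ = 0.2 + 0.8·110 = 88.2; e = 86.9 − 88.2 = -1.3
|e| > 0.5: x=40 (|e|=0.9), x=70 (|e|=0.6), x=90 (|e|=2.3), x=110 (|e|=1.3) → 4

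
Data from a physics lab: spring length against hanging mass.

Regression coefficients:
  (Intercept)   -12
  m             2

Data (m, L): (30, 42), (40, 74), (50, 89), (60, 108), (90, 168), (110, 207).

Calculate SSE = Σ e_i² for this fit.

m=30: ŷ = -12 + 2·30 = 48; e = 42 − 48 = -6
m=40: ŷ = -12 + 2·40 = 68; e = 74 − 68 = 6
m=50: ŷ = -12 + 2·50 = 88; e = 89 − 88 = 1
m=60: ŷ = -12 + 2·60 = 108; e = 108 − 108 = 0
m=90: ŷ = -12 + 2·90 = 168; e = 168 − 168 = 0
m=110: ŷ = -12 + 2·110 = 208; e = 207 − 208 = -1
SSE = 36 + 36 + 1 + 0 + 0 + 1 = 74

SSE = 74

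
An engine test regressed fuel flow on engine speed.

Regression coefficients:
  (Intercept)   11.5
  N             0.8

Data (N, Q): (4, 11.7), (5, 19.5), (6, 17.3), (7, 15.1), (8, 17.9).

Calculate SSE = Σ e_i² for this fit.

N=4: Q̂ = 11.5 + 0.8·4 = 14.7; e = 11.7 − 14.7 = -3
N=5: Q̂ = 11.5 + 0.8·5 = 15.5; e = 19.5 − 15.5 = 4
N=6: Q̂ = 11.5 + 0.8·6 = 16.3; e = 17.3 − 16.3 = 1
N=7: Q̂ = 11.5 + 0.8·7 = 17.1; e = 15.1 − 17.1 = -2
N=8: Q̂ = 11.5 + 0.8·8 = 17.9; e = 17.9 − 17.9 = 0
SSE = 9 + 16 + 1 + 4 + 0 = 30

SSE = 30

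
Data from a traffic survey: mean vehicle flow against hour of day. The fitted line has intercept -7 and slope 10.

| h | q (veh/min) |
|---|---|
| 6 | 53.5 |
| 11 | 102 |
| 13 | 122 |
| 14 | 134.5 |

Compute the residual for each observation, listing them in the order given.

0.5, -1, -1, 1.5

h=6: ŷ = -7 + 10·6 = 53; e = 53.5 − 53 = 0.5
h=11: ŷ = -7 + 10·11 = 103; e = 102 − 103 = -1
h=13: ŷ = -7 + 10·13 = 123; e = 122 − 123 = -1
h=14: ŷ = -7 + 10·14 = 133; e = 134.5 − 133 = 1.5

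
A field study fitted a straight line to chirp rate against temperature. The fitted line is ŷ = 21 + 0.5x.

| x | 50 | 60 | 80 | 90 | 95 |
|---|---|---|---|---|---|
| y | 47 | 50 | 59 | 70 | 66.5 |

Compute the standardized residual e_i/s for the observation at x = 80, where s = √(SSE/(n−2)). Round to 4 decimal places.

x=50: ŷ = 21 + 0.5·50 = 46; e = 47 − 46 = 1
x=60: ŷ = 21 + 0.5·60 = 51; e = 50 − 51 = -1
x=80: ŷ = 21 + 0.5·80 = 61; e = 59 − 61 = -2
x=90: ŷ = 21 + 0.5·90 = 66; e = 70 − 66 = 4
x=95: ŷ = 21 + 0.5·95 = 68.5; e = 66.5 − 68.5 = -2
SSE = 1 + 1 + 4 + 16 + 4 = 26
s = √(26/3) = 2.94392
e/s = -2 / 2.94392 = -0.6794

-0.6794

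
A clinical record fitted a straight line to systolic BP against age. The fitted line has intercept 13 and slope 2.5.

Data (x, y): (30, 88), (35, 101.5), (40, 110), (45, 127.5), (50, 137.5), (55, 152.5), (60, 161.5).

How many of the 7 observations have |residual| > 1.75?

3

x=30: ŷ = 13 + 2.5·30 = 88; e = 88 − 88 = 0
x=35: ŷ = 13 + 2.5·35 = 100.5; e = 101.5 − 100.5 = 1
x=40: ŷ = 13 + 2.5·40 = 113; e = 110 − 113 = -3
x=45: ŷ = 13 + 2.5·45 = 125.5; e = 127.5 − 125.5 = 2
x=50: ŷ = 13 + 2.5·50 = 138; e = 137.5 − 138 = -0.5
x=55: ŷ = 13 + 2.5·55 = 150.5; e = 152.5 − 150.5 = 2
x=60: ŷ = 13 + 2.5·60 = 163; e = 161.5 − 163 = -1.5
|e| > 1.75: x=40 (|e|=3), x=45 (|e|=2), x=55 (|e|=2) → 3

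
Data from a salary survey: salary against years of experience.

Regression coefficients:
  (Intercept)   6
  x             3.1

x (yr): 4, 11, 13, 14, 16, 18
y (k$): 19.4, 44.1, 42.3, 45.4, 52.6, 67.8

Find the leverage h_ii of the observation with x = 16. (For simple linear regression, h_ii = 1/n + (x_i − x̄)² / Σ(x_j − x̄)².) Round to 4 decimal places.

x̄ = (4 + 11 + 13 + 14 + 16 + 18)/6 = 12.6667
Σ(x − x̄)² = 75.1111 + 2.77778 + 0.111111 + 1.77778 + 11.1111 + 28.4444 = 119.333
h = 1/6 + (3.33333)²/119.333 = 0.166667 + 0.0931099 = 0.2598

h = 0.2598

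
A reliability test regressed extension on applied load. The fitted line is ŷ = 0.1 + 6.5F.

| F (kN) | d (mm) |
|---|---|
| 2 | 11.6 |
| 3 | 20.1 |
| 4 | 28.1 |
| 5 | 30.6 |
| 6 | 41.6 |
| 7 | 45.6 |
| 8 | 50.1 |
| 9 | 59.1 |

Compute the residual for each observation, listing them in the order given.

F=2: ŷ = 0.1 + 6.5·2 = 13.1; r = 11.6 − 13.1 = -1.5
F=3: ŷ = 0.1 + 6.5·3 = 19.6; r = 20.1 − 19.6 = 0.5
F=4: ŷ = 0.1 + 6.5·4 = 26.1; r = 28.1 − 26.1 = 2
F=5: ŷ = 0.1 + 6.5·5 = 32.6; r = 30.6 − 32.6 = -2
F=6: ŷ = 0.1 + 6.5·6 = 39.1; r = 41.6 − 39.1 = 2.5
F=7: ŷ = 0.1 + 6.5·7 = 45.6; r = 45.6 − 45.6 = 0
F=8: ŷ = 0.1 + 6.5·8 = 52.1; r = 50.1 − 52.1 = -2
F=9: ŷ = 0.1 + 6.5·9 = 58.6; r = 59.1 − 58.6 = 0.5

-1.5, 0.5, 2, -2, 2.5, 0, -2, 0.5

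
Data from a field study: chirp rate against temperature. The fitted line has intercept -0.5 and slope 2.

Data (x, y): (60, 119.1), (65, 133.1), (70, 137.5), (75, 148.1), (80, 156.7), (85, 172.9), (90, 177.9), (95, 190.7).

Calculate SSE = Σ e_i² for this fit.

SSE = 42.48

x=60: ŷ = -0.5 + 2·60 = 119.5; e = 119.1 − 119.5 = -0.4
x=65: ŷ = -0.5 + 2·65 = 129.5; e = 133.1 − 129.5 = 3.6
x=70: ŷ = -0.5 + 2·70 = 139.5; e = 137.5 − 139.5 = -2
x=75: ŷ = -0.5 + 2·75 = 149.5; e = 148.1 − 149.5 = -1.4
x=80: ŷ = -0.5 + 2·80 = 159.5; e = 156.7 − 159.5 = -2.8
x=85: ŷ = -0.5 + 2·85 = 169.5; e = 172.9 − 169.5 = 3.4
x=90: ŷ = -0.5 + 2·90 = 179.5; e = 177.9 − 179.5 = -1.6
x=95: ŷ = -0.5 + 2·95 = 189.5; e = 190.7 − 189.5 = 1.2
SSE = 0.16 + 12.96 + 4 + 1.96 + 7.84 + 11.56 + 2.56 + 1.44 = 42.48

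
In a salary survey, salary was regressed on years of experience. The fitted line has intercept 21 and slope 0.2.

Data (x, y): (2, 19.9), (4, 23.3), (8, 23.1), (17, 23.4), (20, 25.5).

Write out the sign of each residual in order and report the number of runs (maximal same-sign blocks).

x=2: ŷ = 21 + 0.2·2 = 21.4; r = 19.9 − 21.4 = -1.5
x=4: ŷ = 21 + 0.2·4 = 21.8; r = 23.3 − 21.8 = 1.5
x=8: ŷ = 21 + 0.2·8 = 22.6; r = 23.1 − 22.6 = 0.5
x=17: ŷ = 21 + 0.2·17 = 24.4; r = 23.4 − 24.4 = -1
x=20: ŷ = 21 + 0.2·20 = 25; r = 25.5 − 25 = 0.5
Signs: − + + − +
Runs: −×1, +×2, −×1, +×1 → 4

4 runs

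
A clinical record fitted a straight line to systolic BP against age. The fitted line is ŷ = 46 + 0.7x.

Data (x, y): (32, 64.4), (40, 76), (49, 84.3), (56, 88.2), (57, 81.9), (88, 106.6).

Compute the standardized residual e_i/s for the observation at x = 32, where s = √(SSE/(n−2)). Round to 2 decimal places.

-1.02

x=32: ŷ = 46 + 0.7·32 = 68.4; e = 64.4 − 68.4 = -4
x=40: ŷ = 46 + 0.7·40 = 74; e = 76 − 74 = 2
x=49: ŷ = 46 + 0.7·49 = 80.3; e = 84.3 − 80.3 = 4
x=56: ŷ = 46 + 0.7·56 = 85.2; e = 88.2 − 85.2 = 3
x=57: ŷ = 46 + 0.7·57 = 85.9; e = 81.9 − 85.9 = -4
x=88: ŷ = 46 + 0.7·88 = 107.6; e = 106.6 − 107.6 = -1
SSE = 16 + 4 + 16 + 9 + 16 + 1 = 62
s = √(62/4) = 3.937
e/s = -4 / 3.937 = -1.02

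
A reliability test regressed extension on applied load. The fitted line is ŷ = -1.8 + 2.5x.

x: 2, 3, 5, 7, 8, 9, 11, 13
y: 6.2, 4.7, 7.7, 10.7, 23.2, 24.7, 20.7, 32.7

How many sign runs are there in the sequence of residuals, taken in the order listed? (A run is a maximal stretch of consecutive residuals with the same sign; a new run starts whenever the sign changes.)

5 runs

x=2: ŷ = -1.8 + 2.5·2 = 3.2; r = 6.2 − 3.2 = 3
x=3: ŷ = -1.8 + 2.5·3 = 5.7; r = 4.7 − 5.7 = -1
x=5: ŷ = -1.8 + 2.5·5 = 10.7; r = 7.7 − 10.7 = -3
x=7: ŷ = -1.8 + 2.5·7 = 15.7; r = 10.7 − 15.7 = -5
x=8: ŷ = -1.8 + 2.5·8 = 18.2; r = 23.2 − 18.2 = 5
x=9: ŷ = -1.8 + 2.5·9 = 20.7; r = 24.7 − 20.7 = 4
x=11: ŷ = -1.8 + 2.5·11 = 25.7; r = 20.7 − 25.7 = -5
x=13: ŷ = -1.8 + 2.5·13 = 30.7; r = 32.7 − 30.7 = 2
Signs: + − − − + + − +
Runs: +×1, −×3, +×2, −×1, +×1 → 5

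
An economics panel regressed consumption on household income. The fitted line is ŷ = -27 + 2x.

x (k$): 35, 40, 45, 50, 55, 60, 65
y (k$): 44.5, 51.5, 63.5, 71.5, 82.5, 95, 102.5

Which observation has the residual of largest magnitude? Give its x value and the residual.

x=35: ŷ = -27 + 2·35 = 43; e = 44.5 − 43 = 1.5
x=40: ŷ = -27 + 2·40 = 53; e = 51.5 − 53 = -1.5
x=45: ŷ = -27 + 2·45 = 63; e = 63.5 − 63 = 0.5
x=50: ŷ = -27 + 2·50 = 73; e = 71.5 − 73 = -1.5
x=55: ŷ = -27 + 2·55 = 83; e = 82.5 − 83 = -0.5
x=60: ŷ = -27 + 2·60 = 93; e = 95 − 93 = 2
x=65: ŷ = -27 + 2·65 = 103; e = 102.5 − 103 = -0.5
Largest |e| is 2 at x = 60, residual 2.

x = 60, e = 2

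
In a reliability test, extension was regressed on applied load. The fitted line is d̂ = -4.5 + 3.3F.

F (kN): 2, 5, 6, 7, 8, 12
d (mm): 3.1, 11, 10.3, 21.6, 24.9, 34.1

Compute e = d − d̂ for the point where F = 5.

e = -1

d̂ = -4.5 + 3.3·5 = 12
e = 11 − 12 = -1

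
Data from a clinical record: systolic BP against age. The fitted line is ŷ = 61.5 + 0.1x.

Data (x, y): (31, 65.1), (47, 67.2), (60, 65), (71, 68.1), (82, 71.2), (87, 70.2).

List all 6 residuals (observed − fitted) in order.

0.5, 1, -2.5, -0.5, 1.5, 0

x=31: ŷ = 61.5 + 0.1·31 = 64.6; r = 65.1 − 64.6 = 0.5
x=47: ŷ = 61.5 + 0.1·47 = 66.2; r = 67.2 − 66.2 = 1
x=60: ŷ = 61.5 + 0.1·60 = 67.5; r = 65 − 67.5 = -2.5
x=71: ŷ = 61.5 + 0.1·71 = 68.6; r = 68.1 − 68.6 = -0.5
x=82: ŷ = 61.5 + 0.1·82 = 69.7; r = 71.2 − 69.7 = 1.5
x=87: ŷ = 61.5 + 0.1·87 = 70.2; r = 70.2 − 70.2 = 0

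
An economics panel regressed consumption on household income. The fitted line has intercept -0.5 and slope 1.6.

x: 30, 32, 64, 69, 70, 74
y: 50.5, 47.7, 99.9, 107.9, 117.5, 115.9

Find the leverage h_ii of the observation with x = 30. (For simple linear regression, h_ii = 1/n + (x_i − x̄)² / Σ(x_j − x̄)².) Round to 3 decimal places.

x̄ = (30 + 32 + 64 + 69 + 70 + 74)/6 = 56.5
Σ(x − x̄)² = 702.25 + 600.25 + 56.25 + 156.25 + 182.25 + 306.25 = 2003.5
h = 1/6 + (-26.5)²/2003.5 = 0.166667 + 0.350512 = 0.517

h = 0.517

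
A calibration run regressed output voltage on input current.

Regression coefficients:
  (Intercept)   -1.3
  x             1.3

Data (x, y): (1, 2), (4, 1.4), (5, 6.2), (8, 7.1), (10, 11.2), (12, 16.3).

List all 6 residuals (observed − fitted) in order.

x=1: ŷ = -1.3 + 1.3·1 = 0; e = 2 − 0 = 2
x=4: ŷ = -1.3 + 1.3·4 = 3.9; e = 1.4 − 3.9 = -2.5
x=5: ŷ = -1.3 + 1.3·5 = 5.2; e = 6.2 − 5.2 = 1
x=8: ŷ = -1.3 + 1.3·8 = 9.1; e = 7.1 − 9.1 = -2
x=10: ŷ = -1.3 + 1.3·10 = 11.7; e = 11.2 − 11.7 = -0.5
x=12: ŷ = -1.3 + 1.3·12 = 14.3; e = 16.3 − 14.3 = 2

2, -2.5, 1, -2, -0.5, 2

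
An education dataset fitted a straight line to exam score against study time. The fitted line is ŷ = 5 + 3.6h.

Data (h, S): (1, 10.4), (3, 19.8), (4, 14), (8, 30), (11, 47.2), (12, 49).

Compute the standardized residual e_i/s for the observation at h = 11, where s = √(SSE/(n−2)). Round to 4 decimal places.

0.6205

h=1: ŷ = 5 + 3.6·1 = 8.6; e = 10.4 − 8.6 = 1.8
h=3: ŷ = 5 + 3.6·3 = 15.8; e = 19.8 − 15.8 = 4
h=4: ŷ = 5 + 3.6·4 = 19.4; e = 14 − 19.4 = -5.4
h=8: ŷ = 5 + 3.6·8 = 33.8; e = 30 − 33.8 = -3.8
h=11: ŷ = 5 + 3.6·11 = 44.6; e = 47.2 − 44.6 = 2.6
h=12: ŷ = 5 + 3.6·12 = 48.2; e = 49 − 48.2 = 0.8
SSE = 3.24 + 16 + 29.16 + 14.44 + 6.76 + 0.64 = 70.24
s = √(70.24/4) = 4.19047
e/s = 2.6 / 4.19047 = 0.6205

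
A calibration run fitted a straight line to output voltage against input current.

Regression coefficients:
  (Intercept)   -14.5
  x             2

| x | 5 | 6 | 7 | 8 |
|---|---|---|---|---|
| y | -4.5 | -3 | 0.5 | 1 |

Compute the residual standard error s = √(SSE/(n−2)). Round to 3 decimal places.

s = 0.866

x=5: ŷ = -14.5 + 2·5 = -4.5; e = -4.5 − (-4.5) = 0
x=6: ŷ = -14.5 + 2·6 = -2.5; e = -3 − (-2.5) = -0.5
x=7: ŷ = -14.5 + 2·7 = -0.5; e = 0.5 − (-0.5) = 1
x=8: ŷ = -14.5 + 2·8 = 1.5; e = 1 − 1.5 = -0.5
SSE = 0 + 0.25 + 1 + 0.25 = 1.5
s = √(1.5/2) = √0.75 ≈ 0.866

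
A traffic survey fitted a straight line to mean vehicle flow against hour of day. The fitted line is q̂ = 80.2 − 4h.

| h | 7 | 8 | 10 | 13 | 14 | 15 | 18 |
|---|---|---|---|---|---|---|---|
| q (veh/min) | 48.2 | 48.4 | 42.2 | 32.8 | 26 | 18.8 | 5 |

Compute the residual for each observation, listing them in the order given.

-4, 0.2, 2, 4.6, 1.8, -1.4, -3.2

h=7: q̂ = 80.2 − 4·7 = 52.2; r = 48.2 − 52.2 = -4
h=8: q̂ = 80.2 − 4·8 = 48.2; r = 48.4 − 48.2 = 0.2
h=10: q̂ = 80.2 − 4·10 = 40.2; r = 42.2 − 40.2 = 2
h=13: q̂ = 80.2 − 4·13 = 28.2; r = 32.8 − 28.2 = 4.6
h=14: q̂ = 80.2 − 4·14 = 24.2; r = 26 − 24.2 = 1.8
h=15: q̂ = 80.2 − 4·15 = 20.2; r = 18.8 − 20.2 = -1.4
h=18: q̂ = 80.2 − 4·18 = 8.2; r = 5 − 8.2 = -3.2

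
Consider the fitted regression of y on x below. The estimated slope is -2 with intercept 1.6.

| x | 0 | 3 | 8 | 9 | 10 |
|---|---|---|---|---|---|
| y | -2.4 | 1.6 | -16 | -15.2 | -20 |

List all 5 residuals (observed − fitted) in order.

-4, 6, -1.6, 1.2, -1.6

x=0: ŷ = 1.6 − 2·0 = 1.6; r = -2.4 − 1.6 = -4
x=3: ŷ = 1.6 − 2·3 = -4.4; r = 1.6 − (-4.4) = 6
x=8: ŷ = 1.6 − 2·8 = -14.4; r = -16 − (-14.4) = -1.6
x=9: ŷ = 1.6 − 2·9 = -16.4; r = -15.2 − (-16.4) = 1.2
x=10: ŷ = 1.6 − 2·10 = -18.4; r = -20 − (-18.4) = -1.6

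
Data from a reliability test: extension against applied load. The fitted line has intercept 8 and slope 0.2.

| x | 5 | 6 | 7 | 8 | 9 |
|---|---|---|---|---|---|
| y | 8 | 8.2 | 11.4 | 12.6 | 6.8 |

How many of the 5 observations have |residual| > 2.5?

2

x=5: ŷ = 8 + 0.2·5 = 9; r = 8 − 9 = -1
x=6: ŷ = 8 + 0.2·6 = 9.2; r = 8.2 − 9.2 = -1
x=7: ŷ = 8 + 0.2·7 = 9.4; r = 11.4 − 9.4 = 2
x=8: ŷ = 8 + 0.2·8 = 9.6; r = 12.6 − 9.6 = 3
x=9: ŷ = 8 + 0.2·9 = 9.8; r = 6.8 − 9.8 = -3
|r| > 2.5: x=8 (|r|=3), x=9 (|r|=3) → 2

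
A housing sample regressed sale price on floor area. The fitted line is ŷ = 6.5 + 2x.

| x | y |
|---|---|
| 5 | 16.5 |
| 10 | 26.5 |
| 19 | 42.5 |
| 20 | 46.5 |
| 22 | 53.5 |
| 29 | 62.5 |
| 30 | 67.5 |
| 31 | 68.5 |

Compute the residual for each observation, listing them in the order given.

0, 0, -2, 0, 3, -2, 1, 0

x=5: ŷ = 6.5 + 2·5 = 16.5; r = 16.5 − 16.5 = 0
x=10: ŷ = 6.5 + 2·10 = 26.5; r = 26.5 − 26.5 = 0
x=19: ŷ = 6.5 + 2·19 = 44.5; r = 42.5 − 44.5 = -2
x=20: ŷ = 6.5 + 2·20 = 46.5; r = 46.5 − 46.5 = 0
x=22: ŷ = 6.5 + 2·22 = 50.5; r = 53.5 − 50.5 = 3
x=29: ŷ = 6.5 + 2·29 = 64.5; r = 62.5 − 64.5 = -2
x=30: ŷ = 6.5 + 2·30 = 66.5; r = 67.5 − 66.5 = 1
x=31: ŷ = 6.5 + 2·31 = 68.5; r = 68.5 − 68.5 = 0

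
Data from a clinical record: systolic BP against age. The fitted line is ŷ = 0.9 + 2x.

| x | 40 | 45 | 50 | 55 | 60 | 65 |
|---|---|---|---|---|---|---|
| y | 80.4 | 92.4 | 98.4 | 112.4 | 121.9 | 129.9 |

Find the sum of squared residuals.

SSE = 13

x=40: ŷ = 0.9 + 2·40 = 80.9; r = 80.4 − 80.9 = -0.5
x=45: ŷ = 0.9 + 2·45 = 90.9; r = 92.4 − 90.9 = 1.5
x=50: ŷ = 0.9 + 2·50 = 100.9; r = 98.4 − 100.9 = -2.5
x=55: ŷ = 0.9 + 2·55 = 110.9; r = 112.4 − 110.9 = 1.5
x=60: ŷ = 0.9 + 2·60 = 120.9; r = 121.9 − 120.9 = 1
x=65: ŷ = 0.9 + 2·65 = 130.9; r = 129.9 − 130.9 = -1
SSE = 0.25 + 2.25 + 6.25 + 2.25 + 1 + 1 = 13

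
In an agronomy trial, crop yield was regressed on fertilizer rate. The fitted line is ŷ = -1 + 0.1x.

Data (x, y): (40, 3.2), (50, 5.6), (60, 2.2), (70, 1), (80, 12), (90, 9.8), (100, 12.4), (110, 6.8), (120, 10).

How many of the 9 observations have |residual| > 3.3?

3

x=40: ŷ = -1 + 0.1·40 = 3; e = 3.2 − 3 = 0.2
x=50: ŷ = -1 + 0.1·50 = 4; e = 5.6 − 4 = 1.6
x=60: ŷ = -1 + 0.1·60 = 5; e = 2.2 − 5 = -2.8
x=70: ŷ = -1 + 0.1·70 = 6; e = 1 − 6 = -5
x=80: ŷ = -1 + 0.1·80 = 7; e = 12 − 7 = 5
x=90: ŷ = -1 + 0.1·90 = 8; e = 9.8 − 8 = 1.8
x=100: ŷ = -1 + 0.1·100 = 9; e = 12.4 − 9 = 3.4
x=110: ŷ = -1 + 0.1·110 = 10; e = 6.8 − 10 = -3.2
x=120: ŷ = -1 + 0.1·120 = 11; e = 10 − 11 = -1
|e| > 3.3: x=70 (|e|=5), x=80 (|e|=5), x=100 (|e|=3.4) → 3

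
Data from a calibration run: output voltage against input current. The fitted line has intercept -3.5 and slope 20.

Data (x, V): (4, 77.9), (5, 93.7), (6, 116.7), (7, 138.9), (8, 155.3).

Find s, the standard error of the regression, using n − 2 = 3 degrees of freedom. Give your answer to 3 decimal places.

x=4: ŷ = -3.5 + 20·4 = 76.5; e = 77.9 − 76.5 = 1.4
x=5: ŷ = -3.5 + 20·5 = 96.5; e = 93.7 − 96.5 = -2.8
x=6: ŷ = -3.5 + 20·6 = 116.5; e = 116.7 − 116.5 = 0.2
x=7: ŷ = -3.5 + 20·7 = 136.5; e = 138.9 − 136.5 = 2.4
x=8: ŷ = -3.5 + 20·8 = 156.5; e = 155.3 − 156.5 = -1.2
SSE = 1.96 + 7.84 + 0.04 + 5.76 + 1.44 = 17.04
s = √(17.04/3) = √5.68 ≈ 2.383

s = 2.383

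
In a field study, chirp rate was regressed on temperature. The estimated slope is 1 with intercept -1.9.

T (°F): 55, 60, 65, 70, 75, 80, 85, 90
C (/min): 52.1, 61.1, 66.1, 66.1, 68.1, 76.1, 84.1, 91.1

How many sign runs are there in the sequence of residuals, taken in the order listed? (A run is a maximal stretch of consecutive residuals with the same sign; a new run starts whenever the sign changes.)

T=55: ŷ = -1.9 + 55 = 53.1; e = 52.1 − 53.1 = -1
T=60: ŷ = -1.9 + 60 = 58.1; e = 61.1 − 58.1 = 3
T=65: ŷ = -1.9 + 65 = 63.1; e = 66.1 − 63.1 = 3
T=70: ŷ = -1.9 + 70 = 68.1; e = 66.1 − 68.1 = -2
T=75: ŷ = -1.9 + 75 = 73.1; e = 68.1 − 73.1 = -5
T=80: ŷ = -1.9 + 80 = 78.1; e = 76.1 − 78.1 = -2
T=85: ŷ = -1.9 + 85 = 83.1; e = 84.1 − 83.1 = 1
T=90: ŷ = -1.9 + 90 = 88.1; e = 91.1 − 88.1 = 3
Signs: − + + − − − + +
Runs: −×1, +×2, −×3, +×2 → 4

4 runs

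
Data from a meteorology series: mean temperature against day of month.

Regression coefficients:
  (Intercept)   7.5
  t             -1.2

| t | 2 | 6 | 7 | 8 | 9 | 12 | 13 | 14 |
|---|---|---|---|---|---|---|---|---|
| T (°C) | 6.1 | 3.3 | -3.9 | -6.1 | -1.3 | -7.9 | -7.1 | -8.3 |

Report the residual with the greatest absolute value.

t=2: T̂ = 7.5 − 1.2·2 = 5.1; r = 6.1 − 5.1 = 1
t=6: T̂ = 7.5 − 1.2·6 = 0.3; r = 3.3 − 0.3 = 3
t=7: T̂ = 7.5 − 1.2·7 = -0.9; r = -3.9 − (-0.9) = -3
t=8: T̂ = 7.5 − 1.2·8 = -2.1; r = -6.1 − (-2.1) = -4
t=9: T̂ = 7.5 − 1.2·9 = -3.3; r = -1.3 − (-3.3) = 2
t=12: T̂ = 7.5 − 1.2·12 = -6.9; r = -7.9 − (-6.9) = -1
t=13: T̂ = 7.5 − 1.2·13 = -8.1; r = -7.1 − (-8.1) = 1
t=14: T̂ = 7.5 − 1.2·14 = -9.3; r = -8.3 − (-9.3) = 1
Largest |r| is 4 at t = 8, residual -4.

r = -4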